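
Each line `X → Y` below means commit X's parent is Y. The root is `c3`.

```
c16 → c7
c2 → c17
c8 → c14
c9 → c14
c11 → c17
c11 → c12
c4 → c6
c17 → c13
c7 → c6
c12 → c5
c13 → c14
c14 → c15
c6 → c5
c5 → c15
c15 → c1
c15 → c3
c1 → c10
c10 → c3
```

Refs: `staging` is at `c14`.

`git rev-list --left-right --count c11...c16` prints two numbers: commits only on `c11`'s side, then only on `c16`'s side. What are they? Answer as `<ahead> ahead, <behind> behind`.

5 ahead, 3 behind

Reachable from c11: {c1, c10, c11, c12, c13, c14, c15, c17, c3, c5}.
Reachable from c16: {c1, c10, c15, c16, c3, c5, c6, c7}.
Only in c11's history (ahead): {c11, c12, c13, c14, c17} — 5.
Only in c16's history (behind): {c16, c6, c7} — 3.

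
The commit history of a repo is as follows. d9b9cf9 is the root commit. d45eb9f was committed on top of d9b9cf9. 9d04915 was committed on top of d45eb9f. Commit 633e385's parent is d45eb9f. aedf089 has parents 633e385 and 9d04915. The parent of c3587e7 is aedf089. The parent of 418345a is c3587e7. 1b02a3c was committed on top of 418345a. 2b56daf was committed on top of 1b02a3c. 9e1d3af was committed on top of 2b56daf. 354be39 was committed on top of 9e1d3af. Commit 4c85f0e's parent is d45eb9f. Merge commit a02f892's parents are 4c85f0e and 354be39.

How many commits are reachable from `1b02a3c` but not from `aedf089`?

3

Reachable from 1b02a3c: {1b02a3c, 418345a, 633e385, 9d04915, aedf089, c3587e7, d45eb9f, d9b9cf9}.
Reachable from aedf089: {633e385, 9d04915, aedf089, d45eb9f, d9b9cf9}.
In 1b02a3c's history but not aedf089's: {1b02a3c, 418345a, c3587e7} — 3 commits.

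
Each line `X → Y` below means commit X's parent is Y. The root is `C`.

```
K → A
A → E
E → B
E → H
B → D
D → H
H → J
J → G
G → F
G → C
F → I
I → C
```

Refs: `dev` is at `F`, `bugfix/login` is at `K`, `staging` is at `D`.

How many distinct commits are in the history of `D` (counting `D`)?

7

Walking parent pointers from D: reachable set = {C, D, F, G, H, I, J}.
That is 7 commits.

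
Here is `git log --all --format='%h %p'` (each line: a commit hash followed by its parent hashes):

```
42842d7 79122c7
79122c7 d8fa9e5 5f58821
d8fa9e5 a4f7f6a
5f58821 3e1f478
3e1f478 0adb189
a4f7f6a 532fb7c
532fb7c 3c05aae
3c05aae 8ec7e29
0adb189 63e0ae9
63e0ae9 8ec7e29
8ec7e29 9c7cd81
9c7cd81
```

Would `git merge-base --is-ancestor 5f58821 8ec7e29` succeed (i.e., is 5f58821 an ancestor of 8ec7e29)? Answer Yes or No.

No

Ancestors of 8ec7e29: {8ec7e29, 9c7cd81}.
5f58821 is not in that set, so it is not an ancestor of 8ec7e29.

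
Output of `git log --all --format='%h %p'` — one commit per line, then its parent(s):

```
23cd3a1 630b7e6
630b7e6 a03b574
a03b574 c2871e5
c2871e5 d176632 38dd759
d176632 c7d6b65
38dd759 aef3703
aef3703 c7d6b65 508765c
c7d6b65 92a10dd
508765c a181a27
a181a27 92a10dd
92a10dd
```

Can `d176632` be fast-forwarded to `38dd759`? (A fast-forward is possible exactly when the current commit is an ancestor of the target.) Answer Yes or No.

No

A fast-forward from d176632 to 38dd759 is possible iff d176632 is an ancestor of 38dd759.
Ancestors of 38dd759: {38dd759, 508765c, 92a10dd, a181a27, aef3703, c7d6b65}.
d176632 is not among them, so fast-forward is not possible.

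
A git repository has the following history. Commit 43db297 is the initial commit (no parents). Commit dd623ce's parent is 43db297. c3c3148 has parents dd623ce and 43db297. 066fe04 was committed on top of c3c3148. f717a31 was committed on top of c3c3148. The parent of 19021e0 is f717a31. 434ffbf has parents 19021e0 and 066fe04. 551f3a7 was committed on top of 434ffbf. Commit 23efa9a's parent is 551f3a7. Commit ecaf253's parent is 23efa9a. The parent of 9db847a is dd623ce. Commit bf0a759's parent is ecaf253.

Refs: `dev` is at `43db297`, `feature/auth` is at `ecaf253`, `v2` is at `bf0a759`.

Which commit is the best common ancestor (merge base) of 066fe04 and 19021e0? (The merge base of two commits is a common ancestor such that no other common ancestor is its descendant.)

c3c3148

Ancestors of 066fe04: {066fe04, 43db297, c3c3148, dd623ce}.
Ancestors of 19021e0: {19021e0, 43db297, c3c3148, dd623ce, f717a31}.
Common ancestors: {43db297, c3c3148, dd623ce}.
Among these, c3c3148 is not an ancestor of any other common ancestor — it is the merge base.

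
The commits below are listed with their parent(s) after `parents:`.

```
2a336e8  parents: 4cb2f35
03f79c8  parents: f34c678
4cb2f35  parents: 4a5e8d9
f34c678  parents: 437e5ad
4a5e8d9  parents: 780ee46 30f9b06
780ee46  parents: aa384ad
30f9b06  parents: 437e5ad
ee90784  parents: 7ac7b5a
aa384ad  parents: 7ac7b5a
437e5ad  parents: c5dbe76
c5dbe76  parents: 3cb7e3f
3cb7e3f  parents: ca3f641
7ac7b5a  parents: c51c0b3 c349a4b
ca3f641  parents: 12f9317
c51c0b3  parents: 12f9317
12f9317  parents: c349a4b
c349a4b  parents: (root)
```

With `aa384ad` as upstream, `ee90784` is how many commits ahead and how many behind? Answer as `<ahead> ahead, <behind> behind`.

Reachable from ee90784: {12f9317, 7ac7b5a, c349a4b, c51c0b3, ee90784}.
Reachable from aa384ad: {12f9317, 7ac7b5a, aa384ad, c349a4b, c51c0b3}.
Only in ee90784's history (ahead): {ee90784} — 1.
Only in aa384ad's history (behind): {aa384ad} — 1.

1 ahead, 1 behind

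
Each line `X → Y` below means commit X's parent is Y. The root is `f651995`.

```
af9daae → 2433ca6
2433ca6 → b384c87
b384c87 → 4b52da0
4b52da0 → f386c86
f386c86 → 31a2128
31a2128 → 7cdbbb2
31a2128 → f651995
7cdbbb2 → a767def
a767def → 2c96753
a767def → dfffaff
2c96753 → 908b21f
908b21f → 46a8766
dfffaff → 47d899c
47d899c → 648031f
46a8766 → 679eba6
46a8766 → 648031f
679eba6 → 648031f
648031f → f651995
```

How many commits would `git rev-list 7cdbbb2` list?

Walking parent pointers from 7cdbbb2: reachable set = {2c96753, 46a8766, 47d899c, 648031f, 679eba6, 7cdbbb2, 908b21f, a767def, dfffaff, f651995}.
That is 10 commits.

10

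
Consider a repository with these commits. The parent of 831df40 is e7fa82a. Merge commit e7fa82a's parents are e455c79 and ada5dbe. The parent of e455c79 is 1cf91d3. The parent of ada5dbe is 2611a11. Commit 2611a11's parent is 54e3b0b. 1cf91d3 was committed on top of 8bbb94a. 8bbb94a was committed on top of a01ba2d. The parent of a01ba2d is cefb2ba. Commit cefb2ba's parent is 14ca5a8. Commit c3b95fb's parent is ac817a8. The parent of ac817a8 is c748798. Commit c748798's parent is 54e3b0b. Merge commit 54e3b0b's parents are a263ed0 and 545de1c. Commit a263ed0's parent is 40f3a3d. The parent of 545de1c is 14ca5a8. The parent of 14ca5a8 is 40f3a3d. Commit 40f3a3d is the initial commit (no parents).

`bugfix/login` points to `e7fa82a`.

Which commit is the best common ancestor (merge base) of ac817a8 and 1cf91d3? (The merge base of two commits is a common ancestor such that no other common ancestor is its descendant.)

Ancestors of ac817a8: {14ca5a8, 40f3a3d, 545de1c, 54e3b0b, a263ed0, ac817a8, c748798}.
Ancestors of 1cf91d3: {14ca5a8, 1cf91d3, 40f3a3d, 8bbb94a, a01ba2d, cefb2ba}.
Common ancestors: {14ca5a8, 40f3a3d}.
Among these, 14ca5a8 is not an ancestor of any other common ancestor — it is the merge base.

14ca5a8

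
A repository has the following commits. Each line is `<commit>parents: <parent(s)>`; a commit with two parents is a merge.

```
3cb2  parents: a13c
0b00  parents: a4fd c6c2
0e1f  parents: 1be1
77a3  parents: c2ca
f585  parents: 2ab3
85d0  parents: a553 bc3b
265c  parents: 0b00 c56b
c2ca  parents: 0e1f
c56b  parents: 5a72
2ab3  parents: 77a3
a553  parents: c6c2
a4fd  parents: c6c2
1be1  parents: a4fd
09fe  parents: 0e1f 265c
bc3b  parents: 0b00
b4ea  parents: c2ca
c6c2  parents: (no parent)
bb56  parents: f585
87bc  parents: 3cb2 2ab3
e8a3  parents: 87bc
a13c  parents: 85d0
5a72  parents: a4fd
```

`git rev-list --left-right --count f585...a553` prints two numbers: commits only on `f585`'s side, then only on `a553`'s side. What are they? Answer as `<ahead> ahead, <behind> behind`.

7 ahead, 1 behind

Reachable from f585: {0e1f, 1be1, 2ab3, 77a3, a4fd, c2ca, c6c2, f585}.
Reachable from a553: {a553, c6c2}.
Only in f585's history (ahead): {0e1f, 1be1, 2ab3, 77a3, a4fd, c2ca, f585} — 7.
Only in a553's history (behind): {a553} — 1.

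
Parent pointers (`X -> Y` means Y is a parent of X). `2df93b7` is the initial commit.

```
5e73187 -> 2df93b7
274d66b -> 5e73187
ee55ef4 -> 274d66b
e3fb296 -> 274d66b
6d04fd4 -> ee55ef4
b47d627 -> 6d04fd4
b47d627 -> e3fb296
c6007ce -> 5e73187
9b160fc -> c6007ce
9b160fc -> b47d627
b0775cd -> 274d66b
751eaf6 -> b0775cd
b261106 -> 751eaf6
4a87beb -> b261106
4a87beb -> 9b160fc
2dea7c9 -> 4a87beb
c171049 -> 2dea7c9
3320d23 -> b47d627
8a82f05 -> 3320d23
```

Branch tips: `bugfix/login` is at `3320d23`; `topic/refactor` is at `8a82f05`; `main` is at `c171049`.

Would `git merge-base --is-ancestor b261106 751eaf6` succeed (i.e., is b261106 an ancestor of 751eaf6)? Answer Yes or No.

Ancestors of 751eaf6: {274d66b, 2df93b7, 5e73187, 751eaf6, b0775cd}.
b261106 is not in that set, so it is not an ancestor of 751eaf6.

No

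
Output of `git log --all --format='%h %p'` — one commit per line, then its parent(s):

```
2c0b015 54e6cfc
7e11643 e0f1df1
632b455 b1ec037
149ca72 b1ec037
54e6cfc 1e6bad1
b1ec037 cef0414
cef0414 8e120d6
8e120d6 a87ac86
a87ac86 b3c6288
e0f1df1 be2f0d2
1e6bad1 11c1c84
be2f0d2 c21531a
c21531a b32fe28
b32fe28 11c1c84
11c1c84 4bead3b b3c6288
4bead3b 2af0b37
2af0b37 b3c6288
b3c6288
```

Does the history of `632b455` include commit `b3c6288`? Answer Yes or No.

Yes

Ancestors of 632b455 (commits reachable by following parents): {632b455, 8e120d6, a87ac86, b1ec037, b3c6288, cef0414}.
b3c6288 is in that set, so it is an ancestor of 632b455.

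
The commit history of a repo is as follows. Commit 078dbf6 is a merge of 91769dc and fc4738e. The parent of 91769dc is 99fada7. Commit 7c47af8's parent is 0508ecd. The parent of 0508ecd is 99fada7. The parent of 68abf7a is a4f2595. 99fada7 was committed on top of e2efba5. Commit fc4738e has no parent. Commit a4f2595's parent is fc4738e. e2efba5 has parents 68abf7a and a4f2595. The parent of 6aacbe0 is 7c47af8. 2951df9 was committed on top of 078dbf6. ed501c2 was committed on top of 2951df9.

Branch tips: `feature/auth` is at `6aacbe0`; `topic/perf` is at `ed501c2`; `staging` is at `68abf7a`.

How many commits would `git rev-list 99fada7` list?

Walking parent pointers from 99fada7: reachable set = {68abf7a, 99fada7, a4f2595, e2efba5, fc4738e}.
That is 5 commits.

5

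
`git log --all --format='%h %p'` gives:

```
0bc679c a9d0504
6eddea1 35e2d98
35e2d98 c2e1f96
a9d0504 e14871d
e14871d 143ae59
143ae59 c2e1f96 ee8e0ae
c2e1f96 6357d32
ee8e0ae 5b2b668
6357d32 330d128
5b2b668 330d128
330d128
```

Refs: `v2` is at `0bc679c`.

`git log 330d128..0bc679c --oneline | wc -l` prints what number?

8

Reachable from 0bc679c: {0bc679c, 143ae59, 330d128, 5b2b668, 6357d32, a9d0504, c2e1f96, e14871d, ee8e0ae}.
Reachable from 330d128: {330d128}.
In 0bc679c's history but not 330d128's: {0bc679c, 143ae59, 5b2b668, 6357d32, a9d0504, c2e1f96, e14871d, ee8e0ae} — 8 commits.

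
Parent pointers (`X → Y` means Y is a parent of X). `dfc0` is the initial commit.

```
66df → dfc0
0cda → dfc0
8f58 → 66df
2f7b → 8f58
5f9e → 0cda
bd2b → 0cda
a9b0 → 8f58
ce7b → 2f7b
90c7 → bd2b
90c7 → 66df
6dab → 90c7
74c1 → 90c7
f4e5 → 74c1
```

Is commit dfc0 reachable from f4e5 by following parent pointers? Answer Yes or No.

Ancestors of f4e5 (commits reachable by following parents): {0cda, 66df, 74c1, 90c7, bd2b, dfc0, f4e5}.
dfc0 is in that set, so it is an ancestor of f4e5.

Yes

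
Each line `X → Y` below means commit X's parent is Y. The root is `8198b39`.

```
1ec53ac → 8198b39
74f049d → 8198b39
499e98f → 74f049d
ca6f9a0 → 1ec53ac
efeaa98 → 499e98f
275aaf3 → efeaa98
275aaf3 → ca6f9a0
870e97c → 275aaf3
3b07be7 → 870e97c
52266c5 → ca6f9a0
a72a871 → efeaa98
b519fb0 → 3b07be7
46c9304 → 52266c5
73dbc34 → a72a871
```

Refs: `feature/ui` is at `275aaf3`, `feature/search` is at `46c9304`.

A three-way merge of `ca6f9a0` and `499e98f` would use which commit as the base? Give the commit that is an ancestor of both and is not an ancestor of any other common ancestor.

8198b39

Ancestors of ca6f9a0: {1ec53ac, 8198b39, ca6f9a0}.
Ancestors of 499e98f: {499e98f, 74f049d, 8198b39}.
Common ancestors: {8198b39}.
The only common ancestor is 8198b39, so it is the merge base.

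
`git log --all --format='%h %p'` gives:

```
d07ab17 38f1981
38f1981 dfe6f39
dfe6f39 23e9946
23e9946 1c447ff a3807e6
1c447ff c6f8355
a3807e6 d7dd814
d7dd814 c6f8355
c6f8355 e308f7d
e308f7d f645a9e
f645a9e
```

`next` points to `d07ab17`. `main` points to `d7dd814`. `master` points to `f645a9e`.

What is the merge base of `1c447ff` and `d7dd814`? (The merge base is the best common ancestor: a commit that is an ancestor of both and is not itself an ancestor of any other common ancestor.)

c6f8355

Ancestors of 1c447ff: {1c447ff, c6f8355, e308f7d, f645a9e}.
Ancestors of d7dd814: {c6f8355, d7dd814, e308f7d, f645a9e}.
Common ancestors: {c6f8355, e308f7d, f645a9e}.
Among these, c6f8355 is not an ancestor of any other common ancestor — it is the merge base.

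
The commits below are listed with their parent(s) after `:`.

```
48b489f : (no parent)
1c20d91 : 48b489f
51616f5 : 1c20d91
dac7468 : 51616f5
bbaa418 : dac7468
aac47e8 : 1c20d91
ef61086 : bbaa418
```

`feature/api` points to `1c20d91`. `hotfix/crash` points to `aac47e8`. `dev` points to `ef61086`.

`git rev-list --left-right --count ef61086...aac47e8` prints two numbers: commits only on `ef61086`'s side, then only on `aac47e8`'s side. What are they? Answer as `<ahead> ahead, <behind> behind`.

4 ahead, 1 behind

Reachable from ef61086: {1c20d91, 48b489f, 51616f5, bbaa418, dac7468, ef61086}.
Reachable from aac47e8: {1c20d91, 48b489f, aac47e8}.
Only in ef61086's history (ahead): {51616f5, bbaa418, dac7468, ef61086} — 4.
Only in aac47e8's history (behind): {aac47e8} — 1.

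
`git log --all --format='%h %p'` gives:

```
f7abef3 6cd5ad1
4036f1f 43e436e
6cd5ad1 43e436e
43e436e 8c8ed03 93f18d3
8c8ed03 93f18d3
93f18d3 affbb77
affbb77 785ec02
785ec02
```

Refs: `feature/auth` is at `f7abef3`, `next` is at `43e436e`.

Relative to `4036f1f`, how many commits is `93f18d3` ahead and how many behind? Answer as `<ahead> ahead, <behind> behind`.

Reachable from 93f18d3: {785ec02, 93f18d3, affbb77}.
Reachable from 4036f1f: {4036f1f, 43e436e, 785ec02, 8c8ed03, 93f18d3, affbb77}.
Only in 93f18d3's history (ahead): {} — 0.
Only in 4036f1f's history (behind): {4036f1f, 43e436e, 8c8ed03} — 3.

0 ahead, 3 behind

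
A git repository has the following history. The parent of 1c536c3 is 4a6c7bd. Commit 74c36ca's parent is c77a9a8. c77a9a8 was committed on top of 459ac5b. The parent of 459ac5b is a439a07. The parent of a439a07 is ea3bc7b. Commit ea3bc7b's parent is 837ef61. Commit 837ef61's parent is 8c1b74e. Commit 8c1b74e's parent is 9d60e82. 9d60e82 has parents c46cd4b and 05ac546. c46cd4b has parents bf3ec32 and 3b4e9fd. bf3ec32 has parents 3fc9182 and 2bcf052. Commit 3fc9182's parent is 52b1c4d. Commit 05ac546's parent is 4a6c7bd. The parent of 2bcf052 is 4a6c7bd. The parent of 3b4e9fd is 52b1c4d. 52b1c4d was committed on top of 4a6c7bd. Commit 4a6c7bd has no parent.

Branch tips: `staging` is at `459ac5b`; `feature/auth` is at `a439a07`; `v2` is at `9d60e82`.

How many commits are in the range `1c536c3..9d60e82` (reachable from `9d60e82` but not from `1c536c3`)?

8

Reachable from 9d60e82: {05ac546, 2bcf052, 3b4e9fd, 3fc9182, 4a6c7bd, 52b1c4d, 9d60e82, bf3ec32, c46cd4b}.
Reachable from 1c536c3: {1c536c3, 4a6c7bd}.
In 9d60e82's history but not 1c536c3's: {05ac546, 2bcf052, 3b4e9fd, 3fc9182, 52b1c4d, 9d60e82, bf3ec32, c46cd4b} — 8 commits.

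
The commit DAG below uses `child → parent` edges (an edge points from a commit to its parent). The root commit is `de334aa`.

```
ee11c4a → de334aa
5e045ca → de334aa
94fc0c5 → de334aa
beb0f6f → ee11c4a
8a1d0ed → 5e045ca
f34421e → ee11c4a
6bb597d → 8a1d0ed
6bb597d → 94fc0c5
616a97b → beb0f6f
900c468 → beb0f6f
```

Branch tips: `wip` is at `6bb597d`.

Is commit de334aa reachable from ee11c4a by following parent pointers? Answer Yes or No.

Ancestors of ee11c4a (commits reachable by following parents): {de334aa, ee11c4a}.
de334aa is in that set, so it is an ancestor of ee11c4a.

Yes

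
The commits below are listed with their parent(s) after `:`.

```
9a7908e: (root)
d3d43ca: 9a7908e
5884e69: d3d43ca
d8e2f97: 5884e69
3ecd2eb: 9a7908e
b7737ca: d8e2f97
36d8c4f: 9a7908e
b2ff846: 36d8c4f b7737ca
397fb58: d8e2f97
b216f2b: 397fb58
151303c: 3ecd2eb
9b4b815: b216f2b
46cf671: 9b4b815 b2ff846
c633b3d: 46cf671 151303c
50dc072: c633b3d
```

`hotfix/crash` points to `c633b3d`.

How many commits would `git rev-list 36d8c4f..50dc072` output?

13

Reachable from 50dc072: {151303c, 36d8c4f, 397fb58, 3ecd2eb, 46cf671, 50dc072, 5884e69, 9a7908e, 9b4b815, b216f2b, b2ff846, b7737ca, c633b3d, d3d43ca, d8e2f97}.
Reachable from 36d8c4f: {36d8c4f, 9a7908e}.
In 50dc072's history but not 36d8c4f's: {151303c, 397fb58, 3ecd2eb, 46cf671, 50dc072, 5884e69, 9b4b815, b216f2b, b2ff846, b7737ca, c633b3d, d3d43ca, d8e2f97} — 13 commits.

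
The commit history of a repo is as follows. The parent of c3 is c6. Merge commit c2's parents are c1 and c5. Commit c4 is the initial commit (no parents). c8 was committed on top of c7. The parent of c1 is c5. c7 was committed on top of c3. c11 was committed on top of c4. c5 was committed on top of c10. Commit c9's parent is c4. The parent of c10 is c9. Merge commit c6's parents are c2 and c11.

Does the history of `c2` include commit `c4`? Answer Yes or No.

Yes

Ancestors of c2 (commits reachable by following parents): {c1, c10, c2, c4, c5, c9}.
c4 is in that set, so it is an ancestor of c2.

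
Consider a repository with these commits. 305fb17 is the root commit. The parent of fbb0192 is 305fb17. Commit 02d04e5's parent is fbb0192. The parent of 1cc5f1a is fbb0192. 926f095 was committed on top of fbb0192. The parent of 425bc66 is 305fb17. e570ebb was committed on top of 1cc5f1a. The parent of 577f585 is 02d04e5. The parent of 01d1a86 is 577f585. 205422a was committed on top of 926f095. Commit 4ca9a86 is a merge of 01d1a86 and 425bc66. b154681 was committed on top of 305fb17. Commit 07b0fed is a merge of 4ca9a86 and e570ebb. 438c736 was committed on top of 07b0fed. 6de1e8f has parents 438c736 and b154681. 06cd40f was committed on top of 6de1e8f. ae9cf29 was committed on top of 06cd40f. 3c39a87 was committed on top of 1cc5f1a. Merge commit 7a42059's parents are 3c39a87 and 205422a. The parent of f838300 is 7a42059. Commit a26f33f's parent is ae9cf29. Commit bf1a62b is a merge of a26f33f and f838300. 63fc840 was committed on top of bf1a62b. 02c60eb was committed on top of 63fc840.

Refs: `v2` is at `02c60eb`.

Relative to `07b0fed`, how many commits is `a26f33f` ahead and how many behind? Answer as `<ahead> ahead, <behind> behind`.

Reachable from a26f33f: {01d1a86, 02d04e5, 06cd40f, 07b0fed, 1cc5f1a, 305fb17, 425bc66, 438c736, 4ca9a86, 577f585, 6de1e8f, a26f33f, ae9cf29, b154681, e570ebb, fbb0192}.
Reachable from 07b0fed: {01d1a86, 02d04e5, 07b0fed, 1cc5f1a, 305fb17, 425bc66, 4ca9a86, 577f585, e570ebb, fbb0192}.
Only in a26f33f's history (ahead): {06cd40f, 438c736, 6de1e8f, a26f33f, ae9cf29, b154681} — 6.
Only in 07b0fed's history (behind): {} — 0.

6 ahead, 0 behind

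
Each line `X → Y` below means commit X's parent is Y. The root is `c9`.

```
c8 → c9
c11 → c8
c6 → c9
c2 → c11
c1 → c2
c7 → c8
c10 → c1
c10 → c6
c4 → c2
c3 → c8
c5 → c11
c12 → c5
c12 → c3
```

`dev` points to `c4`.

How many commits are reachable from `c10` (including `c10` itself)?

7

Walking parent pointers from c10: reachable set = {c1, c10, c11, c2, c6, c8, c9}.
That is 7 commits.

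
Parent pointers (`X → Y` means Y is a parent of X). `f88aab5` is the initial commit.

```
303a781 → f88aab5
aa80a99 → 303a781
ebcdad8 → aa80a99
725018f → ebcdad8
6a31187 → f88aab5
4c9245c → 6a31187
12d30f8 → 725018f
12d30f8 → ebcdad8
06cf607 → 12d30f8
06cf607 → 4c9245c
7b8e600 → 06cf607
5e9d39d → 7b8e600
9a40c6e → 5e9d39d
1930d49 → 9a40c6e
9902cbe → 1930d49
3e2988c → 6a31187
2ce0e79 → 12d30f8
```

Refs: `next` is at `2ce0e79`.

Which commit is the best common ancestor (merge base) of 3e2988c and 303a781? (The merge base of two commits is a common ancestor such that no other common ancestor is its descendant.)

Ancestors of 3e2988c: {3e2988c, 6a31187, f88aab5}.
Ancestors of 303a781: {303a781, f88aab5}.
Common ancestors: {f88aab5}.
The only common ancestor is f88aab5, so it is the merge base.

f88aab5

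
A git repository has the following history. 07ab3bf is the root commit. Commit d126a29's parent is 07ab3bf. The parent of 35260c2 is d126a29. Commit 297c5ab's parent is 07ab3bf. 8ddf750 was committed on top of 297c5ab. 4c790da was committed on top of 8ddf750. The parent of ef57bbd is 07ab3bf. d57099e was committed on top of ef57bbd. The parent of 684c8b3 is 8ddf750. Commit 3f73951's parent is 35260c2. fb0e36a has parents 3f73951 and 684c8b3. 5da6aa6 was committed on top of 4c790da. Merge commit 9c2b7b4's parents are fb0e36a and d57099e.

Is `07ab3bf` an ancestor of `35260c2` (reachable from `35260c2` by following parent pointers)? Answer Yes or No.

Ancestors of 35260c2 (commits reachable by following parents): {07ab3bf, 35260c2, d126a29}.
07ab3bf is in that set, so it is an ancestor of 35260c2.

Yes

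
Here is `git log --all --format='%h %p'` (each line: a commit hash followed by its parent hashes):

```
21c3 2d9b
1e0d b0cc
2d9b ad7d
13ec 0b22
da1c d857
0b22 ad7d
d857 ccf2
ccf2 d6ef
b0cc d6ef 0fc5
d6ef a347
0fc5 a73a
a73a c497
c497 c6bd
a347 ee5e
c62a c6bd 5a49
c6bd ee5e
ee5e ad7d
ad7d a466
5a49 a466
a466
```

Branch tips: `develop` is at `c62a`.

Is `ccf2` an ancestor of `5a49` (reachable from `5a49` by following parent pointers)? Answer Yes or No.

Ancestors of 5a49: {5a49, a466}.
ccf2 is not in that set, so it is not an ancestor of 5a49.

No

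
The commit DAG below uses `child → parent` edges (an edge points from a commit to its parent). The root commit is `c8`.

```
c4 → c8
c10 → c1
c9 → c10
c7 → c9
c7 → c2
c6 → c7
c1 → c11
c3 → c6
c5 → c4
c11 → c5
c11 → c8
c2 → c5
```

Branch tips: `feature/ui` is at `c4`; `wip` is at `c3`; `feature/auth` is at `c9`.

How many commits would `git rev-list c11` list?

4

Walking parent pointers from c11: reachable set = {c11, c4, c5, c8}.
That is 4 commits.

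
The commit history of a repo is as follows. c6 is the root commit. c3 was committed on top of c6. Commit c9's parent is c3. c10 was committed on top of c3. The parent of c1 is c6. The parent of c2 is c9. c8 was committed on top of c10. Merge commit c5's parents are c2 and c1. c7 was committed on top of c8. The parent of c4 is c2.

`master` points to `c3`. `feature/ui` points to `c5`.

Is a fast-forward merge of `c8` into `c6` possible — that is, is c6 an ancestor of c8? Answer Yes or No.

Yes

A fast-forward from c6 to c8 is possible iff c6 is an ancestor of c8.
Ancestors of c8: {c10, c3, c6, c8}.
c6 is among them, so fast-forward is possible.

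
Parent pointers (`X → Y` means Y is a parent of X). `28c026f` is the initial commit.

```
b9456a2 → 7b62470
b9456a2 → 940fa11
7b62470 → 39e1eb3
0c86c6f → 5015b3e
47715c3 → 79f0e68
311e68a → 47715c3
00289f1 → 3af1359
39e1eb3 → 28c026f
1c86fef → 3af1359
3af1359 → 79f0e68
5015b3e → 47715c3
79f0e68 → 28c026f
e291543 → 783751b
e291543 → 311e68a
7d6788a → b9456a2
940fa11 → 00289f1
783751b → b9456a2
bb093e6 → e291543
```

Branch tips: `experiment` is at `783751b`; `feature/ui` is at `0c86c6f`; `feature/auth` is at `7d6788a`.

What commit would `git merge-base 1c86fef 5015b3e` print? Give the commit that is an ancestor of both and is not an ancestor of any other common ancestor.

79f0e68

Ancestors of 1c86fef: {1c86fef, 28c026f, 3af1359, 79f0e68}.
Ancestors of 5015b3e: {28c026f, 47715c3, 5015b3e, 79f0e68}.
Common ancestors: {28c026f, 79f0e68}.
Among these, 79f0e68 is not an ancestor of any other common ancestor — it is the merge base.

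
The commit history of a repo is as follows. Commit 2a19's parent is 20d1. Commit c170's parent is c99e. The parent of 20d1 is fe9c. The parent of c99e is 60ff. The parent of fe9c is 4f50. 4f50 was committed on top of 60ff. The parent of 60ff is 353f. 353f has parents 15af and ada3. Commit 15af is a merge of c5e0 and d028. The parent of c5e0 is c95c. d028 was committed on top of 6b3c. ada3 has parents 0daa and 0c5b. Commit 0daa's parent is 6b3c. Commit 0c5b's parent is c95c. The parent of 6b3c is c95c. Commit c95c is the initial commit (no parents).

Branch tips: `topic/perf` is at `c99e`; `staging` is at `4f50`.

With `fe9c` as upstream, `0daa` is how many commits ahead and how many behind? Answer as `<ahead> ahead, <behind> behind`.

Reachable from 0daa: {0daa, 6b3c, c95c}.
Reachable from fe9c: {0c5b, 0daa, 15af, 353f, 4f50, 60ff, 6b3c, ada3, c5e0, c95c, d028, fe9c}.
Only in 0daa's history (ahead): {} — 0.
Only in fe9c's history (behind): {0c5b, 15af, 353f, 4f50, 60ff, ada3, c5e0, d028, fe9c} — 9.

0 ahead, 9 behind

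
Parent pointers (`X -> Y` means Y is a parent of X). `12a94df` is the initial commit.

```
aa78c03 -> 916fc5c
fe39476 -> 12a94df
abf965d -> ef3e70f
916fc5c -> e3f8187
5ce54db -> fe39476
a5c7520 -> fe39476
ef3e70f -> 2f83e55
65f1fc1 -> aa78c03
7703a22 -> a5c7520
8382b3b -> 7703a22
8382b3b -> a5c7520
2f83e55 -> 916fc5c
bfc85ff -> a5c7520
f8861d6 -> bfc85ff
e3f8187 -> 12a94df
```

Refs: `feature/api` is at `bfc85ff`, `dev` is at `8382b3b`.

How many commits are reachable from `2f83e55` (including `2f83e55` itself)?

Walking parent pointers from 2f83e55: reachable set = {12a94df, 2f83e55, 916fc5c, e3f8187}.
That is 4 commits.

4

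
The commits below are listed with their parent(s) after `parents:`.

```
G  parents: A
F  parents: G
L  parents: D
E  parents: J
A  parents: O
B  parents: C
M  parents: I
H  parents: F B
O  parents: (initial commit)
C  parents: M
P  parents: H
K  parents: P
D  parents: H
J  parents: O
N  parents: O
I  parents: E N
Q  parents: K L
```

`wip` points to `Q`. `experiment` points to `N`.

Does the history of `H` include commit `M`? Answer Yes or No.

Yes

Ancestors of H (commits reachable by following parents): {A, B, C, E, F, G, H, I, J, M, N, O}.
M is in that set, so it is an ancestor of H.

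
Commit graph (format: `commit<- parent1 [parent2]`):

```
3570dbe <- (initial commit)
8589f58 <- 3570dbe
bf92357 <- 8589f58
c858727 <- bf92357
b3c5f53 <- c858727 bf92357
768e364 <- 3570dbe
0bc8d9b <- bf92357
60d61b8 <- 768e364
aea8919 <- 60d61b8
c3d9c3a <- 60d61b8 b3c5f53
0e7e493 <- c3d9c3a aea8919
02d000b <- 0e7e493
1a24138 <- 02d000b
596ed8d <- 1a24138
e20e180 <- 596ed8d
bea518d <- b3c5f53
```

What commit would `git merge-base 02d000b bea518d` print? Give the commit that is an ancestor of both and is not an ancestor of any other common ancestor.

Ancestors of 02d000b: {02d000b, 0e7e493, 3570dbe, 60d61b8, 768e364, 8589f58, aea8919, b3c5f53, bf92357, c3d9c3a, c858727}.
Ancestors of bea518d: {3570dbe, 8589f58, b3c5f53, bea518d, bf92357, c858727}.
Common ancestors: {3570dbe, 8589f58, b3c5f53, bf92357, c858727}.
Among these, b3c5f53 is not an ancestor of any other common ancestor — it is the merge base.

b3c5f53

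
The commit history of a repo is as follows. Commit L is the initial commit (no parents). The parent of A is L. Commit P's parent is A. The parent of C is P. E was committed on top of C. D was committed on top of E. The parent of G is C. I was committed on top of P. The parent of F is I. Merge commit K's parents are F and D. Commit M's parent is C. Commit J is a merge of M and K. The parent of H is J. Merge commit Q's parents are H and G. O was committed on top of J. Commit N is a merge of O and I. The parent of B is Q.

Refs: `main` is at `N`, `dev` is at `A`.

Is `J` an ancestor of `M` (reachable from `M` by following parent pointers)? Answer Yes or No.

No

Ancestors of M: {A, C, L, M, P}.
J is not in that set, so it is not an ancestor of M.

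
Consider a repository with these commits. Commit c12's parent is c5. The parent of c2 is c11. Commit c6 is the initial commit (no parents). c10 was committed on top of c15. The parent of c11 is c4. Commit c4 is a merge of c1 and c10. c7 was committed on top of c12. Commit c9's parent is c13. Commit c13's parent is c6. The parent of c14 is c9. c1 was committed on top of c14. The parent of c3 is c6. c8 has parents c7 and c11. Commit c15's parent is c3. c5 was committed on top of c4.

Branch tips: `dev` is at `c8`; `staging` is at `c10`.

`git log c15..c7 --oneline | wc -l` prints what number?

Reachable from c7: {c1, c10, c12, c13, c14, c15, c3, c4, c5, c6, c7, c9}.
Reachable from c15: {c15, c3, c6}.
In c7's history but not c15's: {c1, c10, c12, c13, c14, c4, c5, c7, c9} — 9 commits.

9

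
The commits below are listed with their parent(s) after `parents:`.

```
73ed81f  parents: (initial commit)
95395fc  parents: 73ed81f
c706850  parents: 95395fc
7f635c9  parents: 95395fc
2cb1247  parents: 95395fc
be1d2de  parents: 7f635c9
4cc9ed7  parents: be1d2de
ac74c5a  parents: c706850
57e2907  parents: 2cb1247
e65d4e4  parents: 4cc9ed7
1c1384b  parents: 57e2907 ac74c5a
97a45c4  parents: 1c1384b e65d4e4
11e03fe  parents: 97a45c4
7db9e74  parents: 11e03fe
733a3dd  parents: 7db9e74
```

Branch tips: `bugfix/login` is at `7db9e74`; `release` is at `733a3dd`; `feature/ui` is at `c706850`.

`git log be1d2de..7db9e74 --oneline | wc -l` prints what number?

10

Reachable from 7db9e74: {11e03fe, 1c1384b, 2cb1247, 4cc9ed7, 57e2907, 73ed81f, 7db9e74, 7f635c9, 95395fc, 97a45c4, ac74c5a, be1d2de, c706850, e65d4e4}.
Reachable from be1d2de: {73ed81f, 7f635c9, 95395fc, be1d2de}.
In 7db9e74's history but not be1d2de's: {11e03fe, 1c1384b, 2cb1247, 4cc9ed7, 57e2907, 7db9e74, 97a45c4, ac74c5a, c706850, e65d4e4} — 10 commits.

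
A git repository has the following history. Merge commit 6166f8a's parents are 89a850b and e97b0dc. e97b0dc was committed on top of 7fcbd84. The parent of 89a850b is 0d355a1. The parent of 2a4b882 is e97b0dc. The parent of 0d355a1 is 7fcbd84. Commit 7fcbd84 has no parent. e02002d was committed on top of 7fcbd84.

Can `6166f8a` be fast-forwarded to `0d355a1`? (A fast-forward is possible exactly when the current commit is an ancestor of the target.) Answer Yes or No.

A fast-forward from 6166f8a to 0d355a1 is possible iff 6166f8a is an ancestor of 0d355a1.
Ancestors of 0d355a1: {0d355a1, 7fcbd84}.
6166f8a is not among them, so fast-forward is not possible.

No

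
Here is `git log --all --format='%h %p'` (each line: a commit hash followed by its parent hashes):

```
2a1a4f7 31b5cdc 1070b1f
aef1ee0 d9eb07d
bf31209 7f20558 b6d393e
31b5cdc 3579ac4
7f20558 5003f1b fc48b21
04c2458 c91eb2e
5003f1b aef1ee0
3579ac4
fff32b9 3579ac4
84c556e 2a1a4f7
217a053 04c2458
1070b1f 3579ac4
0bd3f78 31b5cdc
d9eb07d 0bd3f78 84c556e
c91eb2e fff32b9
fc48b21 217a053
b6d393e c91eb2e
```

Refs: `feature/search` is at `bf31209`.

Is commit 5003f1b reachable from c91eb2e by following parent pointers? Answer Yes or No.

Ancestors of c91eb2e: {3579ac4, c91eb2e, fff32b9}.
5003f1b is not in that set, so it is not an ancestor of c91eb2e.

No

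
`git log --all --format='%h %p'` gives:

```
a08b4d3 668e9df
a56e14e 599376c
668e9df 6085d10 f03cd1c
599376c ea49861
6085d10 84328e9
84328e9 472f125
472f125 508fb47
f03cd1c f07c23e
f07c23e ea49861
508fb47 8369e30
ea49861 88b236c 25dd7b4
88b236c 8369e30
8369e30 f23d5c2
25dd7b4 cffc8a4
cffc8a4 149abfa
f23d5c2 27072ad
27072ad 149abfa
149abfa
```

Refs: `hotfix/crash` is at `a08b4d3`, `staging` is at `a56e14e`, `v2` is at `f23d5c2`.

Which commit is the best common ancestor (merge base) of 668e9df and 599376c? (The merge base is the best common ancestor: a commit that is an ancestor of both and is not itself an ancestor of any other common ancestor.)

ea49861

Ancestors of 668e9df: {149abfa, 25dd7b4, 27072ad, 472f125, 508fb47, 6085d10, 668e9df, 8369e30, 84328e9, 88b236c, cffc8a4, ea49861, f03cd1c, f07c23e, f23d5c2}.
Ancestors of 599376c: {149abfa, 25dd7b4, 27072ad, 599376c, 8369e30, 88b236c, cffc8a4, ea49861, f23d5c2}.
Common ancestors: {149abfa, 25dd7b4, 27072ad, 8369e30, 88b236c, cffc8a4, ea49861, f23d5c2}.
Among these, ea49861 is not an ancestor of any other common ancestor — it is the merge base.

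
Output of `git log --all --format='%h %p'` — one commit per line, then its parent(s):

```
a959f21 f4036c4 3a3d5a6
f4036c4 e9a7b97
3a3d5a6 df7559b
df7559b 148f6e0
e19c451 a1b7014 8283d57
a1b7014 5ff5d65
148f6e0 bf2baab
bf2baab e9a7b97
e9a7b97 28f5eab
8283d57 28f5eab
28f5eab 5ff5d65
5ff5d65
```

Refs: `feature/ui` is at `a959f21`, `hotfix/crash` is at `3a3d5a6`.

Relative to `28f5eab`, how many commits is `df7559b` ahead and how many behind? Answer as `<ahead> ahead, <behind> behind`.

4 ahead, 0 behind

Reachable from df7559b: {148f6e0, 28f5eab, 5ff5d65, bf2baab, df7559b, e9a7b97}.
Reachable from 28f5eab: {28f5eab, 5ff5d65}.
Only in df7559b's history (ahead): {148f6e0, bf2baab, df7559b, e9a7b97} — 4.
Only in 28f5eab's history (behind): {} — 0.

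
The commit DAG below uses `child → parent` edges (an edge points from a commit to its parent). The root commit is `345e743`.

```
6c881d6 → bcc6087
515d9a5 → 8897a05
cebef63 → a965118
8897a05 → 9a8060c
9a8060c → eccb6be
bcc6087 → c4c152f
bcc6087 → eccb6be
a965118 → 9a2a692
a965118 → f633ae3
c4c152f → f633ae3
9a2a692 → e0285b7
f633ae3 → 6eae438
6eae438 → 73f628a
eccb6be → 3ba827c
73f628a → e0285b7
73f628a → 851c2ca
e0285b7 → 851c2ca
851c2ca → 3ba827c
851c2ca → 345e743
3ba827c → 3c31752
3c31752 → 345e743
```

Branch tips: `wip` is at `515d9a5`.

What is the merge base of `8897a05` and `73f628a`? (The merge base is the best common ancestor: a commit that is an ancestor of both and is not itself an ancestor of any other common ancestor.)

3ba827c

Ancestors of 8897a05: {345e743, 3ba827c, 3c31752, 8897a05, 9a8060c, eccb6be}.
Ancestors of 73f628a: {345e743, 3ba827c, 3c31752, 73f628a, 851c2ca, e0285b7}.
Common ancestors: {345e743, 3ba827c, 3c31752}.
Among these, 3ba827c is not an ancestor of any other common ancestor — it is the merge base.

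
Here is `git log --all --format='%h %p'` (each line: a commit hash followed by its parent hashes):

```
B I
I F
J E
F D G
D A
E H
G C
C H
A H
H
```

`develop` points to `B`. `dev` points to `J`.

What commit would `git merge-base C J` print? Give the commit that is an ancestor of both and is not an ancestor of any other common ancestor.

Ancestors of C: {C, H}.
Ancestors of J: {E, H, J}.
Common ancestors: {H}.
The only common ancestor is H, so it is the merge base.

H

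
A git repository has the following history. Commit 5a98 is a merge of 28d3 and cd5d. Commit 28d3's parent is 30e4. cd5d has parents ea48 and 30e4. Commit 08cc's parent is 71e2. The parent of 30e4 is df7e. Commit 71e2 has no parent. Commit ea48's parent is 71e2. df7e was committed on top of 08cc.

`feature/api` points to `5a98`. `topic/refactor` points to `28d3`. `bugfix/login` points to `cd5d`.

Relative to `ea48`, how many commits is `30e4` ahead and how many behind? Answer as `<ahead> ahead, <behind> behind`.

Reachable from 30e4: {08cc, 30e4, 71e2, df7e}.
Reachable from ea48: {71e2, ea48}.
Only in 30e4's history (ahead): {08cc, 30e4, df7e} — 3.
Only in ea48's history (behind): {ea48} — 1.

3 ahead, 1 behind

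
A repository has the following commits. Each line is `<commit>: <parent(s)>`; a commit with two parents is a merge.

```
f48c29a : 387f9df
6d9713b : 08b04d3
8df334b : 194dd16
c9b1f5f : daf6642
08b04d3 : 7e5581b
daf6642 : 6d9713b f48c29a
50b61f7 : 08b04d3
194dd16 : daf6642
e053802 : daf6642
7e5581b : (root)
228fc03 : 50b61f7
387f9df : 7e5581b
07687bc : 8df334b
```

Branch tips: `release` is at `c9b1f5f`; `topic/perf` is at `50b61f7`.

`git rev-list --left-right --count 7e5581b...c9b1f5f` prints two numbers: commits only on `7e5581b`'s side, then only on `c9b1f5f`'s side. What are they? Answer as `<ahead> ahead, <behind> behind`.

Reachable from 7e5581b: {7e5581b}.
Reachable from c9b1f5f: {08b04d3, 387f9df, 6d9713b, 7e5581b, c9b1f5f, daf6642, f48c29a}.
Only in 7e5581b's history (ahead): {} — 0.
Only in c9b1f5f's history (behind): {08b04d3, 387f9df, 6d9713b, c9b1f5f, daf6642, f48c29a} — 6.

0 ahead, 6 behind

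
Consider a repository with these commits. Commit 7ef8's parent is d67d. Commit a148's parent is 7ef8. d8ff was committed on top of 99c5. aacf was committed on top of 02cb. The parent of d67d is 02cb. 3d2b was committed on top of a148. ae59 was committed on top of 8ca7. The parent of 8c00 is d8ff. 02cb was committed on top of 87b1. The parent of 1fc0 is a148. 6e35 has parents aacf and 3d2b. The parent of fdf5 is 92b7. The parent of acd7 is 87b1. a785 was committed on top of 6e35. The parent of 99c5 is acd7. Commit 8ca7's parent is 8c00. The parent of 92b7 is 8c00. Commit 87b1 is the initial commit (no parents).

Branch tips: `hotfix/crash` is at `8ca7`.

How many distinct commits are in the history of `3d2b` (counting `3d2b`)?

6

Walking parent pointers from 3d2b: reachable set = {02cb, 3d2b, 7ef8, 87b1, a148, d67d}.
That is 6 commits.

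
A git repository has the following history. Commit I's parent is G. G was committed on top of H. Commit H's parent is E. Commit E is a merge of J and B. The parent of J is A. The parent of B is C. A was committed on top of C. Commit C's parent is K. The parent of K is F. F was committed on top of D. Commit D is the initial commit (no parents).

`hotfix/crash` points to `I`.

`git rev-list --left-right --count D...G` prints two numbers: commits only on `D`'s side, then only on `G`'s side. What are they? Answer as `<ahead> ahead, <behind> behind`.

0 ahead, 9 behind

Reachable from D: {D}.
Reachable from G: {A, B, C, D, E, F, G, H, J, K}.
Only in D's history (ahead): {} — 0.
Only in G's history (behind): {A, B, C, E, F, G, H, J, K} — 9.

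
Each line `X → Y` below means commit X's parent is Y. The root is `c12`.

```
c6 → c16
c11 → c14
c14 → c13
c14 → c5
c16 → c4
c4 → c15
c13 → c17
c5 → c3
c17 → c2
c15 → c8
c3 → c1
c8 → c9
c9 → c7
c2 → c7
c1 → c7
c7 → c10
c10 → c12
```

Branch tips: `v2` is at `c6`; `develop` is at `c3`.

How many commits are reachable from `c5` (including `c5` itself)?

Walking parent pointers from c5: reachable set = {c1, c10, c12, c3, c5, c7}.
That is 6 commits.

6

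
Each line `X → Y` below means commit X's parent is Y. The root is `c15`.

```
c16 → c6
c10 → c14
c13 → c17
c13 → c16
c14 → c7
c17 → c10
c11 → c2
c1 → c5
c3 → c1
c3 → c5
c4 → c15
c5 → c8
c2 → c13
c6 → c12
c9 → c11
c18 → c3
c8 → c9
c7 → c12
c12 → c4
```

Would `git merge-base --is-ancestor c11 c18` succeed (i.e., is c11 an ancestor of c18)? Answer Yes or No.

Ancestors of c18 (commits reachable by following parents): {c1, c10, c11, c12, c13, c14, c15, c16, c17, c18, c2, c3, c4, c5, c6, c7, c8, c9}.
c11 is in that set, so it is an ancestor of c18.

Yes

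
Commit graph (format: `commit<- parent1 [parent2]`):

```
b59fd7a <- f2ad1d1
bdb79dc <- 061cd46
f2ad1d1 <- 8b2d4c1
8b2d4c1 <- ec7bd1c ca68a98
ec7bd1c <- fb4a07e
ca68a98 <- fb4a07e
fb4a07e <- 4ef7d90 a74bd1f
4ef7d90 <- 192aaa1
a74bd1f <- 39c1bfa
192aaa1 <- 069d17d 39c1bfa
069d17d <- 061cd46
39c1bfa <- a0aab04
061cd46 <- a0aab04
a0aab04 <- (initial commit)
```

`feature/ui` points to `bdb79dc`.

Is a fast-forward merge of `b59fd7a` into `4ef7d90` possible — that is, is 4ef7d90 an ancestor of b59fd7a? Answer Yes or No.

A fast-forward from 4ef7d90 to b59fd7a is possible iff 4ef7d90 is an ancestor of b59fd7a.
Ancestors of b59fd7a: {061cd46, 069d17d, 192aaa1, 39c1bfa, 4ef7d90, 8b2d4c1, a0aab04, a74bd1f, b59fd7a, ca68a98, ec7bd1c, f2ad1d1, fb4a07e}.
4ef7d90 is among them, so fast-forward is possible.

Yes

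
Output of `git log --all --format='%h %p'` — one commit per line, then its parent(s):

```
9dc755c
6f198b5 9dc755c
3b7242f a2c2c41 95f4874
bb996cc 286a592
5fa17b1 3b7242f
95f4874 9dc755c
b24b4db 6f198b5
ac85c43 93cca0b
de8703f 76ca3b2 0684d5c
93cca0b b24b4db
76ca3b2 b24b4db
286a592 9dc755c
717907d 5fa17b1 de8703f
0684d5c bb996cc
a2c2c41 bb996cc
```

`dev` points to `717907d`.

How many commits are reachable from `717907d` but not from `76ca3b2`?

9

Reachable from 717907d: {0684d5c, 286a592, 3b7242f, 5fa17b1, 6f198b5, 717907d, 76ca3b2, 95f4874, 9dc755c, a2c2c41, b24b4db, bb996cc, de8703f}.
Reachable from 76ca3b2: {6f198b5, 76ca3b2, 9dc755c, b24b4db}.
In 717907d's history but not 76ca3b2's: {0684d5c, 286a592, 3b7242f, 5fa17b1, 717907d, 95f4874, a2c2c41, bb996cc, de8703f} — 9 commits.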